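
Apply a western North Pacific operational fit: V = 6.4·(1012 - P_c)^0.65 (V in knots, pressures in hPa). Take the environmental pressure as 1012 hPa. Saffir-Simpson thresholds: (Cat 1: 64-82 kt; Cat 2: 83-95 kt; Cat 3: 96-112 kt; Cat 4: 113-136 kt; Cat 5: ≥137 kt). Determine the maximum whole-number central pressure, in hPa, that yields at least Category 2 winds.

Category 2 begins at V = 83 kt.
Required ΔP = (83/6.4)^(1/0.65) = 12.969^1.538 ≈ 51.54 hPa.
P_c ≤ 1012 − 51.54 = 960.46, so the highest integer P_c is 960 hPa.

960 hPa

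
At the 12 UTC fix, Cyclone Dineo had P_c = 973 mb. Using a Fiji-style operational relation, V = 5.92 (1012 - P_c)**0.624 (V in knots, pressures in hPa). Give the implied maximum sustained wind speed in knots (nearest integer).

ΔP = 1012 − 973 = 39 mb.
39^0.624 ≈ 9.836.
V ≈ 5.92 × 9.836 ≈ 58.2 kt.

58 kt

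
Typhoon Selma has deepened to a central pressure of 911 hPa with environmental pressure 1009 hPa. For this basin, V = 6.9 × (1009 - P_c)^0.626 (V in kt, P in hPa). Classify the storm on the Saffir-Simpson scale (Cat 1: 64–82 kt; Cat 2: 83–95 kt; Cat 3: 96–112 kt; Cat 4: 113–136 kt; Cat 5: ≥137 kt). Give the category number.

ΔP = 1009 − 911 = 98 hPa.
V ≈ 6.9 × 98^0.626 = 6.9 × 17.64 ≈ 122 kt.
122 kt falls in the Category 4 band.

4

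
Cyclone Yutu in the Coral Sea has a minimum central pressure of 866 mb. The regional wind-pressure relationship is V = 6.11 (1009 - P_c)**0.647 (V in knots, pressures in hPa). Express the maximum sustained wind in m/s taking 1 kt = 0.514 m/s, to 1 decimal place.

77.9 m/s

ΔP = 1009 − 866 = 143 mb.
V ≈ 6.11 × 143^0.647 = 6.11 × 24.803 ≈ 151.546 kt.
151.546 × 0.514 ≈ 77.89 m/s → 77.9 m/s.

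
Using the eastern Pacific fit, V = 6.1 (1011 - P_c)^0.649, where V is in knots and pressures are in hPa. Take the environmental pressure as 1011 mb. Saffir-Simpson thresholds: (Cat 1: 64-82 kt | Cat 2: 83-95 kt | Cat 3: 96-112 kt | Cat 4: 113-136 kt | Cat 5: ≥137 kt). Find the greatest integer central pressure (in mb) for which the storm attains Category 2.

Category 2 begins at V = 83 kt.
Required ΔP = (83/6.1)^(1/0.649) = 13.607^1.541 ≈ 55.84 mb.
P_c ≤ 1011 − 55.84 = 955.16, so the highest integer P_c is 955 mb.

955 mb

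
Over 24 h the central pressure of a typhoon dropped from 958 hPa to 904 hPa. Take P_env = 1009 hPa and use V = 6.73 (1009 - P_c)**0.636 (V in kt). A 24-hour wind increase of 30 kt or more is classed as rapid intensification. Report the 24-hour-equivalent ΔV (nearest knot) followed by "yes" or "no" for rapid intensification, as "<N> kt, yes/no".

48 kt, yes

V₁: ΔP = 51, V ≈ 6.73 × 51^0.636 ≈ 82.04 kt.
V₂: ΔP = 105, V ≈ 6.73 × 105^0.636 ≈ 129.86 kt.
ΔV over 24 h = 47.82 kt → 24 h equivalent = 47.82 × 24/24 ≈ 47.82 kt.
48 kt ≥ 30 kt ⇒ rapid intensification.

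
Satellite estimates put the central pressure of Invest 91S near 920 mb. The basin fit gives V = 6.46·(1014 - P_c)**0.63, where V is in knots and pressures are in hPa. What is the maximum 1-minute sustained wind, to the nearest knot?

113 kt

ΔP = 1014 − 920 = 94 mb.
94^0.63 ≈ 17.501.
V ≈ 6.46 × 17.501 ≈ 113.1 kt.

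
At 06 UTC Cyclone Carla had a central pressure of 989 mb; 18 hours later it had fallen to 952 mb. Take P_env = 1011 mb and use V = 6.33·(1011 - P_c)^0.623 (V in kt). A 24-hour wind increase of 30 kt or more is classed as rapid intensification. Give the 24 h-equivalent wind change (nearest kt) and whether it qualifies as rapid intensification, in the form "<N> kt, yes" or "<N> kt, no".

49 kt, yes

V₁: ΔP = 22, V ≈ 6.33 × 22^0.623 ≈ 43.42 kt.
V₂: ΔP = 59, V ≈ 6.33 × 59^0.623 ≈ 80.29 kt.
ΔV over 18 h = 36.87 kt → 24 h equivalent = 36.87 × 24/18 ≈ 49.16 kt.
49 kt ≥ 30 kt ⇒ rapid intensification.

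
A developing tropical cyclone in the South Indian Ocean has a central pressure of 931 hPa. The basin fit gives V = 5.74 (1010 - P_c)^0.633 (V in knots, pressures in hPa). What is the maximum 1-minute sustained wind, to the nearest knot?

ΔP = 1010 − 931 = 79 hPa.
79^0.633 ≈ 15.893.
V ≈ 5.74 × 15.893 ≈ 91.2 kt.

91 kt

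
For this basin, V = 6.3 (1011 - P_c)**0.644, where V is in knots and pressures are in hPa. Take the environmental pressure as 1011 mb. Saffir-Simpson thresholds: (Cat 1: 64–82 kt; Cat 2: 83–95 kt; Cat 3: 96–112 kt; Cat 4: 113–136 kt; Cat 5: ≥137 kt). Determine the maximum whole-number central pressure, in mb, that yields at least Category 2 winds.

956 mb

Category 2 begins at V = 83 kt.
Required ΔP = (83/6.3)^(1/0.644) = 13.175^1.553 ≈ 54.79 mb.
P_c ≤ 1011 − 54.79 = 956.21, so the highest integer P_c is 956 mb.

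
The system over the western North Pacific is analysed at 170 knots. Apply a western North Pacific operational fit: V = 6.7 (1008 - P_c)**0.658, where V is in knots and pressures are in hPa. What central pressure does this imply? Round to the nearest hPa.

ΔP = (V / 6.7)^(1/0.658) = (170/6.7)^1.520.
170/6.7 = 25.373; 25.373^1.520 ≈ 136.24 hPa.
P_c = 1008 − 136.24 = 871.76 ≈ 872 hPa.

872 hPa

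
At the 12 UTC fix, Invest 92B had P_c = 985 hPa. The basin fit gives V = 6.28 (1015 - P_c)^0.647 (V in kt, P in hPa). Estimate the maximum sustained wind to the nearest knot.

57 kt

ΔP = 1015 − 985 = 30 hPa.
30^0.647 ≈ 9.030.
V ≈ 6.28 × 9.030 ≈ 56.7 kt.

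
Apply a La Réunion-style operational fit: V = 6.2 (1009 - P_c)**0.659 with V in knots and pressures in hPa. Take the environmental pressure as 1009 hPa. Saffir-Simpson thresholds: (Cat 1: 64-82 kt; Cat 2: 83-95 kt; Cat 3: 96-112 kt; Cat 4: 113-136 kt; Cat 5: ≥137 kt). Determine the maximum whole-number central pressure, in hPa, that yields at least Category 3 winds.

945 hPa

Category 3 begins at V = 96 kt.
Required ΔP = (96/6.2)^(1/0.659) = 15.484^1.517 ≈ 63.91 hPa.
P_c ≤ 1009 − 63.91 = 945.09, so the highest integer P_c is 945 hPa.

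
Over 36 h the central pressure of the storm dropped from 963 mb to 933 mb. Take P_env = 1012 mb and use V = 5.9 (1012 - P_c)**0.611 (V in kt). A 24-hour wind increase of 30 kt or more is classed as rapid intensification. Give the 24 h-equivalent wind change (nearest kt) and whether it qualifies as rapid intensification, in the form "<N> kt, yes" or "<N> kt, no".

14 kt, no

V₁: ΔP = 49, V ≈ 5.9 × 49^0.611 ≈ 63.62 kt.
V₂: ΔP = 79, V ≈ 5.9 × 79^0.611 ≈ 85.17 kt.
ΔV over 36 h = 21.55 kt → 24 h equivalent = 21.55 × 24/36 ≈ 14.37 kt.
14 kt < 30 kt ⇒ not rapid intensification.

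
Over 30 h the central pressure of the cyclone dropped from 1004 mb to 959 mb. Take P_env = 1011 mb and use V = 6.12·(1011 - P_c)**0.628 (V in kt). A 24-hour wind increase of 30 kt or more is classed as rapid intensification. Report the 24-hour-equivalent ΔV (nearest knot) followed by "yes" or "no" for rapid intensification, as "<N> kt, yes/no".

V₁: ΔP = 7, V ≈ 6.12 × 7^0.628 ≈ 20.77 kt.
V₂: ΔP = 52, V ≈ 6.12 × 52^0.628 ≈ 73.18 kt.
ΔV over 30 h = 52.41 kt → 24 h equivalent = 52.41 × 24/30 ≈ 41.93 kt.
42 kt ≥ 30 kt ⇒ rapid intensification.

42 kt, yes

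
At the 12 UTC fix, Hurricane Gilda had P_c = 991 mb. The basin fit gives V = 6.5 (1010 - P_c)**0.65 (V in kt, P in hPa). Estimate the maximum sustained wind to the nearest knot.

ΔP = 1010 − 991 = 19 mb.
19^0.65 ≈ 6.779.
V ≈ 6.5 × 6.779 ≈ 44.1 kt.

44 kt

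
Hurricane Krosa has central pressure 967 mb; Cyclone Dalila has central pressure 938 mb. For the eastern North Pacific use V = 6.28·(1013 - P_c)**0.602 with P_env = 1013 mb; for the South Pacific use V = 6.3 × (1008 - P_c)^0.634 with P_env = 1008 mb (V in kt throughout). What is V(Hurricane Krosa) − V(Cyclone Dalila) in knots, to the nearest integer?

-30 kt

Hurricane Krosa: ΔP = 46; V ≈ 6.28 × 46^0.602 ≈ 62.94 kt.
Cyclone Dalila: ΔP = 70; V ≈ 6.3 × 70^0.634 ≈ 93.14 kt.
Difference ≈ 62.94 − 93.14 = -30.20 → -30 kt.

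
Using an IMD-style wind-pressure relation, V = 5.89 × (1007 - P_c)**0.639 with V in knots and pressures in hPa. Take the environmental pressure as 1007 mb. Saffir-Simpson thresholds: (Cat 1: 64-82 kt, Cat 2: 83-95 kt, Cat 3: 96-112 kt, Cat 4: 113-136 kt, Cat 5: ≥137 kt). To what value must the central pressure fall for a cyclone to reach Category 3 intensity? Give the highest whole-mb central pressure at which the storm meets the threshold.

Category 3 begins at V = 96 kt.
Required ΔP = (96/5.89)^(1/0.639) = 16.299^1.565 ≈ 78.88 mb.
P_c ≤ 1007 − 78.88 = 928.12, so the highest integer P_c is 928 mb.

928 mb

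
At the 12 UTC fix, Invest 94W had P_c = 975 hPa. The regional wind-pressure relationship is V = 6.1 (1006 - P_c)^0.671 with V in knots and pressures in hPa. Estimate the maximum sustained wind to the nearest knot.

ΔP = 1006 − 975 = 31 hPa.
31^0.671 ≈ 10.016.
V ≈ 6.1 × 10.016 ≈ 61.1 kt.

61 kt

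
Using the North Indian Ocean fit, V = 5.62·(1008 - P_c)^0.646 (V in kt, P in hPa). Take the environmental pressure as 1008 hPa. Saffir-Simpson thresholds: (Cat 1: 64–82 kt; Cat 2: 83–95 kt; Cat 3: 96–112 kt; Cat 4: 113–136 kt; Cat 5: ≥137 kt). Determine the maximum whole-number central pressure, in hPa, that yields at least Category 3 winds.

927 hPa

Category 3 begins at V = 96 kt.
Required ΔP = (96/5.62)^(1/0.646) = 17.082^1.548 ≈ 80.90 hPa.
P_c ≤ 1008 − 80.90 = 927.10, so the highest integer P_c is 927 hPa.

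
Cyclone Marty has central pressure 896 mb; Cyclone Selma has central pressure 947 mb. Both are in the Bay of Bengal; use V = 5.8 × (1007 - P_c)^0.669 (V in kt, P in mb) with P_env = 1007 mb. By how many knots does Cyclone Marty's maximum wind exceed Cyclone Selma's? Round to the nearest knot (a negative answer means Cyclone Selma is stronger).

Cyclone Marty: ΔP = 111; V ≈ 5.8 × 111^0.669 ≈ 135.44 kt.
Cyclone Selma: ΔP = 60; V ≈ 5.8 × 60^0.669 ≈ 89.75 kt.
Difference ≈ 135.44 − 89.75 = 45.69 → 46 kt.

46 kt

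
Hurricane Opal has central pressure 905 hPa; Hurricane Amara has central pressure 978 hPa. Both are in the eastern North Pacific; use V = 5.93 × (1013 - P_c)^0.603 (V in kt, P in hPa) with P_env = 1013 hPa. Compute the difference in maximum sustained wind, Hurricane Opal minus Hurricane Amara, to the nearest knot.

Hurricane Opal: ΔP = 108; V ≈ 5.93 × 108^0.603 ≈ 99.82 kt.
Hurricane Amara: ΔP = 35; V ≈ 5.93 × 35^0.603 ≈ 50.60 kt.
Difference ≈ 99.82 − 50.60 = 49.22 → 49 kt.

49 kt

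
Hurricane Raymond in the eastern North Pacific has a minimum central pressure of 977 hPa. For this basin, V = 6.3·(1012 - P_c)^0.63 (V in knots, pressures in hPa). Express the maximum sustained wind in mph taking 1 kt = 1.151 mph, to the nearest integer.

ΔP = 1012 − 977 = 35 hPa.
V ≈ 6.3 × 35^0.63 = 6.3 × 9.392 ≈ 59.170 kt.
59.170 × 1.151 ≈ 68.10 mph → 68 mph.

68 mph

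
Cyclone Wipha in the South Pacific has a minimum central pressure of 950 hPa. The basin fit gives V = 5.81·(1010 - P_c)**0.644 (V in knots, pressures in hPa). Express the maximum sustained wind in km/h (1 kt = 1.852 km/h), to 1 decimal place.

150.3 km/h

ΔP = 1010 − 950 = 60 hPa.
V ≈ 5.81 × 60^0.644 = 5.81 × 13.968 ≈ 81.153 kt.
81.153 × 1.852 ≈ 150.30 km/h → 150.3 km/h.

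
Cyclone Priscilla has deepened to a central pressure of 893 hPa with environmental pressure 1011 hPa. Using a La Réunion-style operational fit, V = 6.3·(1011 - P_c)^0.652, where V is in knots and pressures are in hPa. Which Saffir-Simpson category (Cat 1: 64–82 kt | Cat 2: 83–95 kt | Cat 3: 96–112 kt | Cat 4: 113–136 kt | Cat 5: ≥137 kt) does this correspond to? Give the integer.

ΔP = 1011 − 893 = 118 hPa.
V ≈ 6.3 × 118^0.652 = 6.3 × 22.43 ≈ 141 kt.
141 kt falls in the Category 5 band.

5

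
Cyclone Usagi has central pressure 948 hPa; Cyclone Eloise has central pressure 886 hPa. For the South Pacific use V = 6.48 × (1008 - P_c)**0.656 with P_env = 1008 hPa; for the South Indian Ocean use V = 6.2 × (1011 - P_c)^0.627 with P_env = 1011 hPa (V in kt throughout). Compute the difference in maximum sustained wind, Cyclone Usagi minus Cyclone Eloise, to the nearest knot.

-33 kt

Cyclone Usagi: ΔP = 60; V ≈ 6.48 × 60^0.656 ≈ 95.07 kt.
Cyclone Eloise: ΔP = 125; V ≈ 6.2 × 125^0.627 ≈ 127.98 kt.
Difference ≈ 95.07 − 127.98 = -32.91 → -33 kt.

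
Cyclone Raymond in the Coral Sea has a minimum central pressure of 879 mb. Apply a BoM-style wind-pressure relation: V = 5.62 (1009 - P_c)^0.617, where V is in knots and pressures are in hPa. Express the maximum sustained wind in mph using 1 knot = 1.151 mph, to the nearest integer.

130 mph

ΔP = 1009 − 879 = 130 mb.
V ≈ 5.62 × 130^0.617 = 5.62 × 20.151 ≈ 113.250 kt.
113.250 × 1.151 ≈ 130.35 mph → 130 mph.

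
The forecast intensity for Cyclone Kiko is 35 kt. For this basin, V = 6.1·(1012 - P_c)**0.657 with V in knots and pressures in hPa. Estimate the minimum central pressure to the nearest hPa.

998 hPa

ΔP = (V / 6.1)^(1/0.657) = (35/6.1)^1.522.
35/6.1 = 5.738; 5.738^1.522 ≈ 14.28 hPa.
P_c = 1012 − 14.28 = 997.72 ≈ 998 hPa.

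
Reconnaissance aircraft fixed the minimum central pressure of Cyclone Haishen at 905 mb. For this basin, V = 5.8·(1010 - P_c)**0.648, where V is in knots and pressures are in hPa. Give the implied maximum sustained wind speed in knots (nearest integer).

118 kt

ΔP = 1010 − 905 = 105 mb.
105^0.648 ≈ 20.405.
V ≈ 5.8 × 20.405 ≈ 118.3 kt.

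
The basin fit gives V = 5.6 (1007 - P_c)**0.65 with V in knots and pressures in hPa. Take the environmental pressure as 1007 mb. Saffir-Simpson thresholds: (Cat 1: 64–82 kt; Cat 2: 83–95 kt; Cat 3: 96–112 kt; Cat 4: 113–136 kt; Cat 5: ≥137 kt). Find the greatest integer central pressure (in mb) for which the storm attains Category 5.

870 mb

Category 5 begins at V = 137 kt.
Required ΔP = (137/5.6)^(1/0.65) = 24.464^1.538 ≈ 136.84 mb.
P_c ≤ 1007 − 136.84 = 870.16, so the highest integer P_c is 870 mb.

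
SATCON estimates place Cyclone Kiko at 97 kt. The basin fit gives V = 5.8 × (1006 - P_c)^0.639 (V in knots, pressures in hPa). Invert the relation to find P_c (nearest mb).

ΔP = (V / 5.8)^(1/0.639) = (97/5.8)^1.565.
97/5.8 = 16.724; 16.724^1.565 ≈ 82.12 mb.
P_c = 1006 − 82.12 = 923.88 ≈ 924 mb.

924 mb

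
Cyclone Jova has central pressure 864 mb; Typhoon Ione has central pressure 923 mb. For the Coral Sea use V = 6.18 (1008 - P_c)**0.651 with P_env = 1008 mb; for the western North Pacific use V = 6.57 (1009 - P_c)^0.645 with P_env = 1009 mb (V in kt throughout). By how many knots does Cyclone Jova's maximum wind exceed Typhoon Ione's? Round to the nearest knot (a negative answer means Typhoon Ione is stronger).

Cyclone Jova: ΔP = 144; V ≈ 6.18 × 144^0.651 ≈ 157.07 kt.
Typhoon Ione: ΔP = 86; V ≈ 6.57 × 86^0.645 ≈ 116.23 kt.
Difference ≈ 157.07 − 116.23 = 40.84 → 41 kt.

41 kt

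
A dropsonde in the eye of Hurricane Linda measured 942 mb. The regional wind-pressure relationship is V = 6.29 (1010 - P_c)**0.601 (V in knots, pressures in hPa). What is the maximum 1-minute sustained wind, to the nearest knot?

ΔP = 1010 − 942 = 68 mb.
68^0.601 ≈ 12.628.
V ≈ 6.29 × 12.628 ≈ 79.4 kt.

79 kt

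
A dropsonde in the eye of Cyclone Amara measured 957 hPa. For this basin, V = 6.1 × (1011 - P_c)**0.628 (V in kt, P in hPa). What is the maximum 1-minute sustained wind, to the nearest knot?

75 kt

ΔP = 1011 − 957 = 54 hPa.
54^0.628 ≈ 12.245.
V ≈ 6.1 × 12.245 ≈ 74.7 kt.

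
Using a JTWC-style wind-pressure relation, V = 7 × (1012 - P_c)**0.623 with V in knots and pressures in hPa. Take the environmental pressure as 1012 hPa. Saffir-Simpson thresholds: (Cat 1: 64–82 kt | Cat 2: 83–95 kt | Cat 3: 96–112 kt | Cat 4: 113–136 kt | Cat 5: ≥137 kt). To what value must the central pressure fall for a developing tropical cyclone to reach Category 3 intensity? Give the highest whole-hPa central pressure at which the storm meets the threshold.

945 hPa

Category 3 begins at V = 96 kt.
Required ΔP = (96/7)^(1/0.623) = 13.714^1.605 ≈ 66.88 hPa.
P_c ≤ 1012 − 66.88 = 945.12, so the highest integer P_c is 945 hPa.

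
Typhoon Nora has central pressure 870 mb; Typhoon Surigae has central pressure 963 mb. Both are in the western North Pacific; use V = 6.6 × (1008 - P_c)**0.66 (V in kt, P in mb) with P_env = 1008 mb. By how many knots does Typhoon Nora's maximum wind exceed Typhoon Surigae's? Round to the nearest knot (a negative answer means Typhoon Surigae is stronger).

Typhoon Nora: ΔP = 138; V ≈ 6.6 × 138^0.66 ≈ 170.55 kt.
Typhoon Surigae: ΔP = 45; V ≈ 6.6 × 45^0.66 ≈ 81.41 kt.
Difference ≈ 170.55 − 81.41 = 89.14 → 89 kt.

89 kt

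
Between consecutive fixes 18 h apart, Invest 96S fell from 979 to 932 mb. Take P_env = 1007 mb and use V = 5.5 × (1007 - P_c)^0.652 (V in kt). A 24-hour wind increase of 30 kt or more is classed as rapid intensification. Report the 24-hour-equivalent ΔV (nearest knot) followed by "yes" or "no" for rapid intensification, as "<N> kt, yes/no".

58 kt, yes

V₁: ΔP = 28, V ≈ 5.5 × 28^0.652 ≈ 48.30 kt.
V₂: ΔP = 75, V ≈ 5.5 × 75^0.652 ≈ 91.81 kt.
ΔV over 18 h = 43.51 kt → 24 h equivalent = 43.51 × 24/18 ≈ 58.01 kt.
58 kt ≥ 30 kt ⇒ rapid intensification.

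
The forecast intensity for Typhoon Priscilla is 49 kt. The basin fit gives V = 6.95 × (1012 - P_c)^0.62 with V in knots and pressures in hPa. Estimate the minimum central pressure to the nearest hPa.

ΔP = (V / 6.95)^(1/0.62) = (49/6.95)^1.613.
49/6.95 = 7.050; 7.050^1.613 ≈ 23.34 hPa.
P_c = 1012 − 23.34 = 988.66 ≈ 989 hPa.

989 hPa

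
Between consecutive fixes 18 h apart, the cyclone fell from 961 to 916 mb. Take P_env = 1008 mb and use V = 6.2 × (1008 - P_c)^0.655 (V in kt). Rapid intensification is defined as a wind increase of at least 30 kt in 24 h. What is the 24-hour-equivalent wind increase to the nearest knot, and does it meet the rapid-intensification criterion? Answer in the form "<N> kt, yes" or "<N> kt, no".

V₁: ΔP = 47, V ≈ 6.2 × 47^0.655 ≈ 77.20 kt.
V₂: ΔP = 92, V ≈ 6.2 × 92^0.655 ≈ 119.86 kt.
ΔV over 18 h = 42.66 kt → 24 h equivalent = 42.66 × 24/18 ≈ 56.88 kt.
57 kt ≥ 30 kt ⇒ rapid intensification.

57 kt, yes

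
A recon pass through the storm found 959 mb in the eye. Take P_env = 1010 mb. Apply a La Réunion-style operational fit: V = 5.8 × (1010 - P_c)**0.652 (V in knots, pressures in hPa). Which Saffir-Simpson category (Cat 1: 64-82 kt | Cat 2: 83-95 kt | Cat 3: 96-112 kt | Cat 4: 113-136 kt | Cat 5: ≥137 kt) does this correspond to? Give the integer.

ΔP = 1010 − 959 = 51 mb.
V ≈ 5.8 × 51^0.652 = 5.8 × 12.98 ≈ 75 kt.
75 kt falls in the Category 1 band.

1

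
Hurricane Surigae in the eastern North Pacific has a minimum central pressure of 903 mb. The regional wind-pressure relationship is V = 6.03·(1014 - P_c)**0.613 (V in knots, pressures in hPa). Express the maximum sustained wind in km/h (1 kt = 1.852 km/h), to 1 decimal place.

ΔP = 1014 − 903 = 111 mb.
V ≈ 6.03 × 111^0.613 = 6.03 × 17.938 ≈ 108.168 kt.
108.168 × 1.852 ≈ 200.33 km/h → 200.3 km/h.

200.3 km/h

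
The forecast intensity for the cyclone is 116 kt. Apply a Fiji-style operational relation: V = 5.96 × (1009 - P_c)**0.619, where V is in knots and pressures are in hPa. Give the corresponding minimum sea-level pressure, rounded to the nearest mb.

888 mb

ΔP = (V / 5.96)^(1/0.619) = (116/5.96)^1.616.
116/5.96 = 19.463; 19.463^1.616 ≈ 120.99 mb.
P_c = 1009 − 120.99 = 888.01 ≈ 888 mb.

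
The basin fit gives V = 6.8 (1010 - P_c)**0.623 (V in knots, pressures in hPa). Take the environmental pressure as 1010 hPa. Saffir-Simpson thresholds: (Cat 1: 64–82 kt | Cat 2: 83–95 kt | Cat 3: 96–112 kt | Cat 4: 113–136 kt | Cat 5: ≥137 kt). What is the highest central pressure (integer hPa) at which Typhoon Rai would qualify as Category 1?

973 hPa

Category 1 begins at V = 64 kt.
Required ΔP = (64/6.8)^(1/0.623) = 9.412^1.605 ≈ 36.55 hPa.
P_c ≤ 1010 − 36.55 = 973.45, so the highest integer P_c is 973 hPa.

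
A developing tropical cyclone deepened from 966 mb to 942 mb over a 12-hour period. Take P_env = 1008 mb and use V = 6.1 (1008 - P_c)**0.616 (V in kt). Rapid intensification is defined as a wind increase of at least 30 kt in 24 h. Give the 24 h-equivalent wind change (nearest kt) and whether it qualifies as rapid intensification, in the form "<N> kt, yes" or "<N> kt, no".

39 kt, yes

V₁: ΔP = 42, V ≈ 6.1 × 42^0.616 ≈ 60.99 kt.
V₂: ΔP = 66, V ≈ 6.1 × 66^0.616 ≈ 80.57 kt.
ΔV over 12 h = 19.58 kt → 24 h equivalent = 19.58 × 24/12 ≈ 39.16 kt.
39 kt ≥ 30 kt ⇒ rapid intensification.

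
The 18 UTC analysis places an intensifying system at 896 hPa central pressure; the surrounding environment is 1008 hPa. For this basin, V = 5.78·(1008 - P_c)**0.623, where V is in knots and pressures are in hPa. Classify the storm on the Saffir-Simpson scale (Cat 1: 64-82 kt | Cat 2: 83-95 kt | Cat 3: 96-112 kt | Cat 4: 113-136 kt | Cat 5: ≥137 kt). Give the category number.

ΔP = 1008 − 896 = 112 hPa.
V ≈ 5.78 × 112^0.623 = 5.78 × 18.91 ≈ 109 kt.
109 kt falls in the Category 3 band.

3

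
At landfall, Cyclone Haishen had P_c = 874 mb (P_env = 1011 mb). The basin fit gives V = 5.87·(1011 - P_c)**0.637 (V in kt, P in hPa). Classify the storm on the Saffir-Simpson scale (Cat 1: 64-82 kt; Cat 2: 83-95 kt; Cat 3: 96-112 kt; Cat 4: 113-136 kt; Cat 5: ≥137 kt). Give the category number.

ΔP = 1011 − 874 = 137 mb.
V ≈ 5.87 × 137^0.637 = 5.87 × 22.97 ≈ 135 kt.
135 kt falls in the Category 4 band.

4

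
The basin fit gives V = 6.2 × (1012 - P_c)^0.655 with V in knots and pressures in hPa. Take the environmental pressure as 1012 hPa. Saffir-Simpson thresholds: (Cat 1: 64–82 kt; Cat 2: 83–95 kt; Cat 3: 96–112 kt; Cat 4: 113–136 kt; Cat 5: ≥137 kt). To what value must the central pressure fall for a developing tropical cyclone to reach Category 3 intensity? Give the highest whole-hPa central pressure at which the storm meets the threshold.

Category 3 begins at V = 96 kt.
Required ΔP = (96/6.2)^(1/0.655) = 15.484^1.527 ≈ 65.56 hPa.
P_c ≤ 1012 − 65.56 = 946.44, so the highest integer P_c is 946 hPa.

946 hPa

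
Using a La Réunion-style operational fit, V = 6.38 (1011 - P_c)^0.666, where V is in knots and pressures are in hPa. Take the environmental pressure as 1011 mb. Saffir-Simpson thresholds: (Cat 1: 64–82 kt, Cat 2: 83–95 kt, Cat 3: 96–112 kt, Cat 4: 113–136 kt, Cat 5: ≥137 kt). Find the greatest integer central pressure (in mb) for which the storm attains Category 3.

Category 3 begins at V = 96 kt.
Required ΔP = (96/6.38)^(1/0.666) = 15.047^1.502 ≈ 58.61 mb.
P_c ≤ 1011 − 58.61 = 952.39, so the highest integer P_c is 952 mb.

952 mb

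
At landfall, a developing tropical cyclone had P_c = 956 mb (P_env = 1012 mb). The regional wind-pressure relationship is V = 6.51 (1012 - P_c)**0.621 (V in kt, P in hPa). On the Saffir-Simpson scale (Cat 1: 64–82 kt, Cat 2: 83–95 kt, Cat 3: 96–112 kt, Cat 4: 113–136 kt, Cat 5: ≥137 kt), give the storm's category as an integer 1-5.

1

ΔP = 1012 − 956 = 56 mb.
V ≈ 6.51 × 56^0.621 = 6.51 × 12.18 ≈ 79 kt.
79 kt falls in the Category 1 band.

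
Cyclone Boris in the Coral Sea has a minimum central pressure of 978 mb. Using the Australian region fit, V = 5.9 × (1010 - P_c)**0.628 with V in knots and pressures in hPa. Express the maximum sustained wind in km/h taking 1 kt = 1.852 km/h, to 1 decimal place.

96.3 km/h

ΔP = 1010 − 978 = 32 mb.
V ≈ 5.9 × 32^0.628 = 5.9 × 8.815 ≈ 52.010 kt.
52.010 × 1.852 ≈ 96.32 km/h → 96.3 km/h.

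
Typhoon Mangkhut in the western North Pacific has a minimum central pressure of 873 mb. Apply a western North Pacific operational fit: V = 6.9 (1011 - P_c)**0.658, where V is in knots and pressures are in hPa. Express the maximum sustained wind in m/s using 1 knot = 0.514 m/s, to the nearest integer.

ΔP = 1011 − 873 = 138 mb.
V ≈ 6.9 × 138^0.658 = 6.9 × 25.588 ≈ 176.559 kt.
176.559 × 0.514 ≈ 90.75 m/s → 91 m/s.

91 m/s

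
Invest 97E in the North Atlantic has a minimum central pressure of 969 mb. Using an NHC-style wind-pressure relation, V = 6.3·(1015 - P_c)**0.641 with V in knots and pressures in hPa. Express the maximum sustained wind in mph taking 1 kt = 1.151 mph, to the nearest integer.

ΔP = 1015 − 969 = 46 mb.
V ≈ 6.3 × 46^0.641 = 6.3 × 11.637 ≈ 73.311 kt.
73.311 × 1.151 ≈ 84.38 mph → 84 mph.

84 mph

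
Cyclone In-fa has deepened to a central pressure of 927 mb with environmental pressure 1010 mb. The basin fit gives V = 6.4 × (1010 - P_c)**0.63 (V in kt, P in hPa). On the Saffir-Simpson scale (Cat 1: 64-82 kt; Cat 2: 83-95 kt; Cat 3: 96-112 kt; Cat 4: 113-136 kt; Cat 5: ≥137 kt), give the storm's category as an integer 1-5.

3

ΔP = 1010 − 927 = 83 mb.
V ≈ 6.4 × 83^0.63 = 6.4 × 16.18 ≈ 104 kt.
104 kt falls in the Category 3 band.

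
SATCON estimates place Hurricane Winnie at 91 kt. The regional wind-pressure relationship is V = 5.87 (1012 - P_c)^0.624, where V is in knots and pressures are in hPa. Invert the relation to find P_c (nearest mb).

931 mb

ΔP = (V / 5.87)^(1/0.624) = (91/5.87)^1.603.
91/5.87 = 15.503; 15.503^1.603 ≈ 80.85 mb.
P_c = 1012 − 80.85 = 931.15 ≈ 931 mb.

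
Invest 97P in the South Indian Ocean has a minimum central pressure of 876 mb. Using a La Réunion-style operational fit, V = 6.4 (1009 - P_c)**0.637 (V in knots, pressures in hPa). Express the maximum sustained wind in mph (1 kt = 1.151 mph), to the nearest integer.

ΔP = 1009 − 876 = 133 mb.
V ≈ 6.4 × 133^0.637 = 6.4 × 22.537 ≈ 144.236 kt.
144.236 × 1.151 ≈ 166.02 mph → 166 mph.

166 mph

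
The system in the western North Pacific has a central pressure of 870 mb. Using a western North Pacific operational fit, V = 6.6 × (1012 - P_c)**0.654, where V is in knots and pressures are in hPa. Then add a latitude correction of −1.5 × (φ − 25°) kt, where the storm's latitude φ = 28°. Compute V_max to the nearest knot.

ΔP = 1012 − 870 = 142 mb.
142^0.654 ≈ 25.562.
V ≈ 6.6 × 25.562 ≈ 168.7 kt.
Latitude correction: −1.5 × (28 − 25) = -4.5 kt.
Corrected V ≈ 164.2 kt → 164 kt.

164 kt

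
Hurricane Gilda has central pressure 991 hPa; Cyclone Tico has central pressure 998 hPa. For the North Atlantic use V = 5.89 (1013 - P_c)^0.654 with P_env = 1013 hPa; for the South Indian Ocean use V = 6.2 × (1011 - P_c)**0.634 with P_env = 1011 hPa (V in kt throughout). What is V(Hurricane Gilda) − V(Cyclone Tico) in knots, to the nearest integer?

13 kt

Hurricane Gilda: ΔP = 22; V ≈ 5.89 × 22^0.654 ≈ 44.47 kt.
Cyclone Tico: ΔP = 13; V ≈ 6.2 × 13^0.634 ≈ 31.52 kt.
Difference ≈ 44.47 − 31.52 = 12.95 → 13 kt.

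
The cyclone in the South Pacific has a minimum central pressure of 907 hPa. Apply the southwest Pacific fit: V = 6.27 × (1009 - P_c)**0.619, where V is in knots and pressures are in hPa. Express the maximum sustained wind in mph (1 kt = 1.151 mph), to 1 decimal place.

ΔP = 1009 − 907 = 102 hPa.
V ≈ 6.27 × 102^0.619 = 6.27 × 17.512 ≈ 109.797 kt.
109.797 × 1.151 ≈ 126.38 mph → 126.4 mph.

126.4 mph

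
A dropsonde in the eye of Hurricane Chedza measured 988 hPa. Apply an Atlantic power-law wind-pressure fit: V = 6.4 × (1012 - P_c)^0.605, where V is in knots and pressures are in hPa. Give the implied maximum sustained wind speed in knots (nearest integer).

ΔP = 1012 − 988 = 24 hPa.
24^0.605 ≈ 6.840.
V ≈ 6.4 × 6.840 ≈ 43.8 kt.

44 kt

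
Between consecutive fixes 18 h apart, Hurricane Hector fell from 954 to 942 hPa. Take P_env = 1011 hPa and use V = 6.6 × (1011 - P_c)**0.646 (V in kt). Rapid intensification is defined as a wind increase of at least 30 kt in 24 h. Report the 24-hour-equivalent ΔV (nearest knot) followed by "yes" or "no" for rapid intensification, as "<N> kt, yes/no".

V₁: ΔP = 57, V ≈ 6.6 × 57^0.646 ≈ 89.92 kt.
V₂: ΔP = 69, V ≈ 6.6 × 69^0.646 ≈ 101.73 kt.
ΔV over 18 h = 11.81 kt → 24 h equivalent = 11.81 × 24/18 ≈ 15.75 kt.
16 kt < 30 kt ⇒ not rapid intensification.

16 kt, no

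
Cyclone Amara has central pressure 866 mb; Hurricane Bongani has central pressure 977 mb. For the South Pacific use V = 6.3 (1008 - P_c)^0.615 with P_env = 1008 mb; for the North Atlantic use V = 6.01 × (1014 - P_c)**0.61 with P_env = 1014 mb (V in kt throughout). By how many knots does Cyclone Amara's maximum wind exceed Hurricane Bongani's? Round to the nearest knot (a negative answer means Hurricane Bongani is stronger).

78 kt

Cyclone Amara: ΔP = 142; V ≈ 6.3 × 142^0.615 ≈ 132.74 kt.
Hurricane Bongani: ΔP = 37; V ≈ 6.01 × 37^0.61 ≈ 54.38 kt.
Difference ≈ 132.74 − 54.38 = 78.36 → 78 kt.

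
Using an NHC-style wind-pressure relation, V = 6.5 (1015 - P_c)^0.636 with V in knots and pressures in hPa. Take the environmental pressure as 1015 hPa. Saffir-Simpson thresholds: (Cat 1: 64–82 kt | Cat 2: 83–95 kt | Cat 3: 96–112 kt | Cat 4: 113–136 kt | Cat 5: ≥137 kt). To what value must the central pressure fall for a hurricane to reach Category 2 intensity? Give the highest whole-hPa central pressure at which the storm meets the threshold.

960 hPa

Category 2 begins at V = 83 kt.
Required ΔP = (83/6.5)^(1/0.636) = 12.769^1.572 ≈ 54.86 hPa.
P_c ≤ 1015 − 54.86 = 960.14, so the highest integer P_c is 960 hPa.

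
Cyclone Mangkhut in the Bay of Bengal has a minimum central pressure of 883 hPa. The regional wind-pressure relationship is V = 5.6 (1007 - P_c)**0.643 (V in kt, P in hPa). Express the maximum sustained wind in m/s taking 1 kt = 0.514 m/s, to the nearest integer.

64 m/s

ΔP = 1007 − 883 = 124 hPa.
V ≈ 5.6 × 124^0.643 = 5.6 × 22.186 ≈ 124.239 kt.
124.239 × 0.514 ≈ 63.86 m/s → 64 m/s.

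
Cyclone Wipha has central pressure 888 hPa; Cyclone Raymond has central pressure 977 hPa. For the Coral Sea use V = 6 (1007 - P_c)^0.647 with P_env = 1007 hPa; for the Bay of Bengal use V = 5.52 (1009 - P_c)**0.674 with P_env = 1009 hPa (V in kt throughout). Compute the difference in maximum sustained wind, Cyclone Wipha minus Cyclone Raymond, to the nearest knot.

75 kt

Cyclone Wipha: ΔP = 119; V ≈ 6 × 119^0.647 ≈ 132.14 kt.
Cyclone Raymond: ΔP = 32; V ≈ 5.52 × 32^0.674 ≈ 57.07 kt.
Difference ≈ 132.14 − 57.07 = 75.07 → 75 kt.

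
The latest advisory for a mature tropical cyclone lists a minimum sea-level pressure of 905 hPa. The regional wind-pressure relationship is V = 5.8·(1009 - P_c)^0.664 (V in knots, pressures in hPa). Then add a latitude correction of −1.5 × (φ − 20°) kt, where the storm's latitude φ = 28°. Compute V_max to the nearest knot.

115 kt

ΔP = 1009 − 905 = 104 hPa.
104^0.664 ≈ 21.843.
V ≈ 5.8 × 21.843 ≈ 126.7 kt.
Latitude correction: −1.5 × (28 − 20) = -12 kt.
Corrected V ≈ 114.7 kt → 115 kt.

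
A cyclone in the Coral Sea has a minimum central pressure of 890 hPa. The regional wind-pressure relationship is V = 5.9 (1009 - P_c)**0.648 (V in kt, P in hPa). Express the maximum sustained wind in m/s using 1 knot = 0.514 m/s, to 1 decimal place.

ΔP = 1009 − 890 = 119 hPa.
V ≈ 5.9 × 119^0.648 = 5.9 × 22.129 ≈ 130.559 kt.
130.559 × 0.514 ≈ 67.11 m/s → 67.1 m/s.

67.1 m/s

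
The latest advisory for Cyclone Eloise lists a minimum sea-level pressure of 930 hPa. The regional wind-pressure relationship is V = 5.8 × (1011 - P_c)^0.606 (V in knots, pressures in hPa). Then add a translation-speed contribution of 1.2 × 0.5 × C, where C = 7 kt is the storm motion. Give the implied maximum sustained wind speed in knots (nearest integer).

87 kt

ΔP = 1011 − 930 = 81 hPa.
81^0.606 ≈ 14.340.
V ≈ 5.8 × 14.340 ≈ 83.2 kt.
Translation term: 1.2 × 0.5 × 7 = 4.2 kt.
Corrected V ≈ 87.4 kt → 87 kt.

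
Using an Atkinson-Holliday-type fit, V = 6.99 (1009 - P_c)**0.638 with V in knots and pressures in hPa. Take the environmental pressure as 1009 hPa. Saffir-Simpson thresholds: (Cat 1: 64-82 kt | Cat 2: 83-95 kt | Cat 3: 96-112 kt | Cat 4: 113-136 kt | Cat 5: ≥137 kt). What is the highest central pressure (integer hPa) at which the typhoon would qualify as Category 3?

948 hPa

Category 3 begins at V = 96 kt.
Required ΔP = (96/6.99)^(1/0.638) = 13.734^1.567 ≈ 60.73 hPa.
P_c ≤ 1009 − 60.73 = 948.27, so the highest integer P_c is 948 hPa.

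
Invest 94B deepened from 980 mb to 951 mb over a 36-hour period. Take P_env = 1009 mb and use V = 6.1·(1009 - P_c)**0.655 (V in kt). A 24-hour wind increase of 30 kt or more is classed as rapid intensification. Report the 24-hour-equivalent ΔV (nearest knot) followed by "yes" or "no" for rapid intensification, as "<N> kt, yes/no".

V₁: ΔP = 29, V ≈ 6.1 × 29^0.655 ≈ 55.36 kt.
V₂: ΔP = 58, V ≈ 6.1 × 58^0.655 ≈ 87.17 kt.
ΔV over 36 h = 31.81 kt → 24 h equivalent = 31.81 × 24/36 ≈ 21.21 kt.
21 kt < 30 kt ⇒ not rapid intensification.

21 kt, no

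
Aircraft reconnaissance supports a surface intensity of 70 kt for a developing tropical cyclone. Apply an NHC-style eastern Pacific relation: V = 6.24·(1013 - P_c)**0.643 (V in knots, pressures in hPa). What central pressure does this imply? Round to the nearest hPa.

970 hPa

ΔP = (V / 6.24)^(1/0.643) = (70/6.24)^1.555.
70/6.24 = 11.218; 11.218^1.555 ≈ 42.94 hPa.
P_c = 1013 − 42.94 = 970.06 ≈ 970 hPa.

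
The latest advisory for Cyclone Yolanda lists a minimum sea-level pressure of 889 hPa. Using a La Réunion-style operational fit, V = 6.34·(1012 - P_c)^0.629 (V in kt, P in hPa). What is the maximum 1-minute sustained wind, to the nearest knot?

ΔP = 1012 − 889 = 123 hPa.
123^0.629 ≈ 20.632.
V ≈ 6.34 × 20.632 ≈ 130.8 kt.

131 kt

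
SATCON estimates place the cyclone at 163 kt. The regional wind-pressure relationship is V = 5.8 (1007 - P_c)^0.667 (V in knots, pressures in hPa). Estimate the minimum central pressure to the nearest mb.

ΔP = (V / 5.8)^(1/0.667) = (163/5.8)^1.499.
163/5.8 = 28.103; 28.103^1.499 ≈ 148.61 mb.
P_c = 1007 − 148.61 = 858.39 ≈ 858 mb.

858 mb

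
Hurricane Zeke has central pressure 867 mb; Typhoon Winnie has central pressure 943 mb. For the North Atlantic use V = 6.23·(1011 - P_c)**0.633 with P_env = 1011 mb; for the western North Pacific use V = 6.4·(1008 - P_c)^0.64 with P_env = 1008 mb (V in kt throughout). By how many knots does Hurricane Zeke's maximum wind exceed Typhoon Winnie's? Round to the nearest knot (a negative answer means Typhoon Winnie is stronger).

52 kt

Hurricane Zeke: ΔP = 144; V ≈ 6.23 × 144^0.633 ≈ 144.79 kt.
Typhoon Winnie: ΔP = 65; V ≈ 6.4 × 65^0.64 ≈ 92.56 kt.
Difference ≈ 144.79 − 92.56 = 52.23 → 52 kt.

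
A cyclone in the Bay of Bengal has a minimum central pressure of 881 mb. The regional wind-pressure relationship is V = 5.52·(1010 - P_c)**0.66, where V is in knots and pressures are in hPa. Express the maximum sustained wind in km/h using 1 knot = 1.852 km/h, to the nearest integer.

253 km/h

ΔP = 1010 − 881 = 129 mb.
V ≈ 5.52 × 129^0.66 = 5.52 × 24.717 ≈ 136.436 kt.
136.436 × 1.852 ≈ 252.68 km/h → 253 km/h.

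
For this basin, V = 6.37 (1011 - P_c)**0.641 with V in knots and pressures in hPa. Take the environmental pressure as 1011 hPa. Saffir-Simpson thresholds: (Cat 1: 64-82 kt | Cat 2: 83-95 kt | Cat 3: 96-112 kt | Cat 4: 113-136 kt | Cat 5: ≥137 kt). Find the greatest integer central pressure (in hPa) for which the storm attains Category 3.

942 hPa

Category 3 begins at V = 96 kt.
Required ΔP = (96/6.37)^(1/0.641) = 15.071^1.560 ≈ 68.86 hPa.
P_c ≤ 1011 − 68.86 = 942.14, so the highest integer P_c is 942 hPa.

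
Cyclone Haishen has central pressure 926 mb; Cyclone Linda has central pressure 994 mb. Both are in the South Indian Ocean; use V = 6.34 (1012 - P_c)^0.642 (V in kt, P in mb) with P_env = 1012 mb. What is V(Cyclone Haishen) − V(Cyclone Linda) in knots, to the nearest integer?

70 kt

Cyclone Haishen: ΔP = 86; V ≈ 6.34 × 86^0.642 ≈ 110.67 kt.
Cyclone Linda: ΔP = 18; V ≈ 6.34 × 18^0.642 ≈ 40.55 kt.
Difference ≈ 110.67 − 40.55 = 70.12 → 70 kt.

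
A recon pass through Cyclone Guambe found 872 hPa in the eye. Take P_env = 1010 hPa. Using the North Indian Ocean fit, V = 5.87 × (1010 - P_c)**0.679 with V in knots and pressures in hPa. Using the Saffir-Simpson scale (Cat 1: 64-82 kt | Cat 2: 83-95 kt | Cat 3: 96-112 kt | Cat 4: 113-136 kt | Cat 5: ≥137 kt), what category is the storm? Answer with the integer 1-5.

ΔP = 1010 − 872 = 138 hPa.
V ≈ 5.87 × 138^0.679 = 5.87 × 28.38 ≈ 167 kt.
167 kt falls in the Category 5 band.

5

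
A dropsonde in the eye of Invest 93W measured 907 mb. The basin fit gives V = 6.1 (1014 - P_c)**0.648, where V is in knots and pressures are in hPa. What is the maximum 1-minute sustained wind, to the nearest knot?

ΔP = 1014 − 907 = 107 mb.
107^0.648 ≈ 20.656.
V ≈ 6.1 × 20.656 ≈ 126.0 kt.

126 kt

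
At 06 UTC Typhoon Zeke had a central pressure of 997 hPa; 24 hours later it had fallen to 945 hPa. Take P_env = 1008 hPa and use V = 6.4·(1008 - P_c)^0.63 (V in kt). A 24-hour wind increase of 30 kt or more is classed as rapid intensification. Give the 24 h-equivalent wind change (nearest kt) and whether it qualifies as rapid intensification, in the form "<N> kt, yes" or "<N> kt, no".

58 kt, yes

V₁: ΔP = 11, V ≈ 6.4 × 11^0.63 ≈ 28.99 kt.
V₂: ΔP = 63, V ≈ 6.4 × 63^0.63 ≈ 87.05 kt.
ΔV over 24 h = 58.06 kt → 24 h equivalent = 58.06 × 24/24 ≈ 58.06 kt.
58 kt ≥ 30 kt ⇒ rapid intensification.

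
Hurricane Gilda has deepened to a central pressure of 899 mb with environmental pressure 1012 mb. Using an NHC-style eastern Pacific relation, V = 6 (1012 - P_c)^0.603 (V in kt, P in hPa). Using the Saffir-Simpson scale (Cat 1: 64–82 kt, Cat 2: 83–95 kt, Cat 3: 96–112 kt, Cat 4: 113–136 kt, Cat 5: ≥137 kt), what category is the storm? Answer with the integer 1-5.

ΔP = 1012 − 899 = 113 mb.
V ≈ 6 × 113^0.603 = 6 × 17.30 ≈ 104 kt.
104 kt falls in the Category 3 band.

3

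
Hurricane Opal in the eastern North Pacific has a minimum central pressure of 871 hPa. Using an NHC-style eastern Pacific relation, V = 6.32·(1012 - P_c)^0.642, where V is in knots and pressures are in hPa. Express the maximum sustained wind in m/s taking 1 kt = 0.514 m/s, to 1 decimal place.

ΔP = 1012 − 871 = 141 hPa.
V ≈ 6.32 × 141^0.642 = 6.32 × 23.977 ≈ 151.536 kt.
151.536 × 0.514 ≈ 77.89 m/s → 77.9 m/s.

77.9 m/s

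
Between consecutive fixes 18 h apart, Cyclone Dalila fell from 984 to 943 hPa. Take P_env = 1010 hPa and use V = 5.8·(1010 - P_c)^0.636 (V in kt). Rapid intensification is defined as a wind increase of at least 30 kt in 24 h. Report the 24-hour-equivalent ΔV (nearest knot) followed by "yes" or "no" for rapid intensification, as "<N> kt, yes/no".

V₁: ΔP = 26, V ≈ 5.8 × 26^0.636 ≈ 46.06 kt.
V₂: ΔP = 67, V ≈ 5.8 × 67^0.636 ≈ 84.10 kt.
ΔV over 18 h = 38.04 kt → 24 h equivalent = 38.04 × 24/18 ≈ 50.72 kt.
51 kt ≥ 30 kt ⇒ rapid intensification.

51 kt, yes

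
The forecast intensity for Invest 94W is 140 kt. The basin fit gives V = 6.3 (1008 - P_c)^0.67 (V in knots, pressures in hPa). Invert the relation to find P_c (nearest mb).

906 mb

ΔP = (V / 6.3)^(1/0.67) = (140/6.3)^1.493.
140/6.3 = 22.222; 22.222^1.493 ≈ 102.36 mb.
P_c = 1008 − 102.36 = 905.64 ≈ 906 mb.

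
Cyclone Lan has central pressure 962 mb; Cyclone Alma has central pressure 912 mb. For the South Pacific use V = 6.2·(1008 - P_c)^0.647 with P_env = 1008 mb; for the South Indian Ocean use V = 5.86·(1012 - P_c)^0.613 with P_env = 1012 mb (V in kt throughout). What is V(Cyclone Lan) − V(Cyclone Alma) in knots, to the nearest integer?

Cyclone Lan: ΔP = 46; V ≈ 6.2 × 46^0.647 ≈ 73.82 kt.
Cyclone Alma: ΔP = 100; V ≈ 5.86 × 100^0.613 ≈ 98.60 kt.
Difference ≈ 73.82 − 98.60 = -24.78 → -25 kt.

-25 kt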